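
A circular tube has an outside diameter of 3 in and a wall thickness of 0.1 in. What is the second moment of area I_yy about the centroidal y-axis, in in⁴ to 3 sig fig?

I_yy ≈ 0.959 in⁴

Treat the section as a set of non-overlapping primitives; coordinates are from the bounding-box lower-left.
Outer circle: ⌀3, A = 7.0686 in², x = 1.5 in, Ī = 3.9761 in⁴.
Bore (subtracted): ⌀2.8, A = 6.1575 in², x = 1.5 in, Ī = 3.0172 in⁴.
By symmetry the centroid is at mid-width, x̄ = 1.5 in.
All pieces are centred on the centroidal y-axis, so I = ΣĪ (holes subtracted) = 0.95889 in⁴.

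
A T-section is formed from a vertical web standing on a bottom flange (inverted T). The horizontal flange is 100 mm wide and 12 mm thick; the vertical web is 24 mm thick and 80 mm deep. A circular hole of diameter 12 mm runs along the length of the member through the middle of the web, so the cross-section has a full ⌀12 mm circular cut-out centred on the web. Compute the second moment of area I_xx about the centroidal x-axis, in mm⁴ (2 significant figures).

I_xx ≈ 2.6 × 10⁶ mm⁴

Break the section into simple shapes (no overlaps), measuring from the bottom-left corner of the bounding box.
Flange: 100 × 12, A = 1 200 mm², y = 6 mm, Ī = 14 400 mm⁴.
Web: 24 × 80, A = 1 920 mm², y = 52 mm, Ī = 1 024 000 mm⁴.
Hole (subtracted): ⌀12, A = 113.1 mm², y = 52 mm, Ī = 1 018 mm⁴.
Centroid: ȳ = ΣA·y / ΣA = 33.64 mm.
Transfer each piece to the centroidal x-axis using Ī + A·d² with d = y − 33.64:
  flange: d = -27.64 mm → contributes +931 312 mm⁴
  web: d = 18.36 mm → contributes +1 671 054 mm⁴
  hole: d = 18.36 mm → contributes −39 133 mm⁴
Total I = 2 563 234 mm⁴.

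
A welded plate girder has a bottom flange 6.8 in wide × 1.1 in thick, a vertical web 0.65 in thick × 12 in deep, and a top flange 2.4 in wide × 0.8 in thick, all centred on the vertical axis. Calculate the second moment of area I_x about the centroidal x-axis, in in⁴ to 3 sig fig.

I_x ≈ 416 in⁴

Decompose the section into non-overlapping parts with the origin at the bottom-left of its bounding rectangle.
Bottom plate: 6.8 × 1.1, A = 7.48 in², y = 0.55 in, Ī = 0.75423 in⁴.
Web plate: 0.65 × 12, A = 7.8 in², y = 7.1 in, Ī = 93.6 in⁴.
Top plate: 2.4 × 0.8, A = 1.92 in², y = 13.5 in, Ī = 0.1024 in⁴.
Centroid: ȳ = ΣA·y / ΣA = 4.9659 in.
Transfer each piece to the centroidal x-axis using Ī + A·d² with d = y − 4.9659:
  bottom plate: d = -4.4159 in → contributes +146.62 in⁴
  web plate: d = 2.1341 in → contributes +129.12 in⁴
  top plate: d = 8.5341 in → contributes +139.94 in⁴
Total I = 415.68 in⁴.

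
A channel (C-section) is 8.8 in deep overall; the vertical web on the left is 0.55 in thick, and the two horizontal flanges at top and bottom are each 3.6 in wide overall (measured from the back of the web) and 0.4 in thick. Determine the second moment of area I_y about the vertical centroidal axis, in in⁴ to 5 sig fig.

Break the section into simple shapes (no overlaps), measuring from the bottom-left corner of the bounding box.
Web: 0.55 × 8.8, A = 4.84 in², x = 0.275 in, Ī = 0.1220083 in⁴.
Top flange (beyond web): 3.05 × 0.4, A = 1.22 in², x = 2.075 in, Ī = 0.9457542 in⁴.
Bottom flange (beyond web): 3.05 × 0.4, A = 1.22 in², x = 2.075 in, Ī = 0.9457542 in⁴.
Centroid: x̄ = ΣA·x / ΣA = 0.8782967 in.
Transfer each piece to the vertical centroidal axis using Ī + A·d² with d = x − 0.8782967:
  web: d = -0.6032967 in → contributes +1.883608 in⁴
  top flange (beyond web): d = 1.196703 in → contributes +2.692915 in⁴
  bottom flange (beyond web): d = 1.196703 in → contributes +2.692915 in⁴
Total I = 7.269438 in⁴.

I_y ≈ 7.2694 in⁴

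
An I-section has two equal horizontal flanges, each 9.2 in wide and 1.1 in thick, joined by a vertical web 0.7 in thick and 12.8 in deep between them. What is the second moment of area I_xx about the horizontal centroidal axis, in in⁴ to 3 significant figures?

Decompose the section into non-overlapping parts with the origin at the bottom-left of its bounding rectangle.
Bottom flange: 9.2 × 1.1, A = 10.12 in², y = 0.55 in, Ī = 1.0204 in⁴.
Web: 0.7 × 12.8, A = 8.96 in², y = 7.5 in, Ī = 122.33 in⁴.
Top flange: 9.2 × 1.1, A = 10.12 in², y = 14.45 in, Ī = 1.0204 in⁴.
By symmetry the centroid is at mid-height, ȳ = 7.5 in.
Transfer each piece to the horizontal centroidal axis using Ī + A·d² with d = y − 7.5:
  bottom flange: d = -6.95 in → contributes +489.84 in⁴
  web: d = 0 in → contributes +122.33 in⁴
  top flange: d = 6.95 in → contributes +489.84 in⁴
Total I = 1 102 in⁴.

I_xx ≈ 1100 in⁴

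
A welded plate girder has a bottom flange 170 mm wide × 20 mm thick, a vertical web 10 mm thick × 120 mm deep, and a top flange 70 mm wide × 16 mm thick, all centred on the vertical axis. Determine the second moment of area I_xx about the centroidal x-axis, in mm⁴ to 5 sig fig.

I_xx ≈ 1.8837 × 10⁷ mm⁴

Treat the section as a set of non-overlapping primitives; coordinates are from the bounding-box lower-left.
Bottom plate: 170 × 20, A = 3 400 mm², y = 10 mm, Ī = 113333.3 mm⁴.
Web plate: 10 × 120, A = 1 200 mm², y = 80 mm, Ī = 1 440 000 mm⁴.
Top plate: 70 × 16, A = 1 120 mm², y = 148 mm, Ī = 23893.33 mm⁴.
Centroid: ȳ = ΣA·y / ΣA = 51.70629 mm.
Transfer each piece to the centroidal x-axis using Ī + A·d² with d = y − 51.70629:
  bottom plate: d = -41.70629 mm → contributes +6 027 344 mm⁴
  web plate: d = 28.29371 mm → contributes +2 400 641 mm⁴
  top plate: d = 96.29371 mm → contributes +10 409 069 mm⁴
Total I = 18 837 053 mm⁴.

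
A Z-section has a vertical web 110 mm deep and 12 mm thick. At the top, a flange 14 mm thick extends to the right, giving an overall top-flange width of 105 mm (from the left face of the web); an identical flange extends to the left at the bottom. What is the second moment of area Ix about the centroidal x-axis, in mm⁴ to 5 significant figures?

Treat the section as a set of non-overlapping primitives; coordinates are from the bounding-box lower-left.
Web: 12 × 110, A = 1 320 mm², y = 55 mm, Ī = 1 331 000 mm⁴.
Top flange (beyond web): 93 × 14, A = 1 302 mm², y = 103 mm, Ī = 21 266 mm⁴.
Bottom flange (beyond web): 93 × 14, A = 1 302 mm², y = 7 mm, Ī = 21 266 mm⁴.
Centroid: ȳ = ΣA·y / ΣA = 55 mm.
Transfer each piece to the centroidal x-axis using Ī + A·d² with d = y − 55:
  web: d = 0 mm → contributes +1 331 000 mm⁴
  top flange (beyond web): d = 48 mm → contributes +3 021 074 mm⁴
  bottom flange (beyond web): d = -48 mm → contributes +3 021 074 mm⁴
Total I = 7 373 148 mm⁴.

Ix ≈ 7.3731 × 10⁶ mm⁴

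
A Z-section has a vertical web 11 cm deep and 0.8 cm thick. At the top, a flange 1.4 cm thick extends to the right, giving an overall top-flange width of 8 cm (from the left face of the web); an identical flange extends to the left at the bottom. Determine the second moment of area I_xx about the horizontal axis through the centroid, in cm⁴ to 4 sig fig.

Decompose the section into non-overlapping parts with the origin at the bottom-left of its bounding rectangle.
Web: 0.8 × 11, A = 8.8 cm², y = 5.5 cm, Ī = 88.7333 cm⁴.
Top flange (beyond web): 7.2 × 1.4, A = 10.08 cm², y = 10.3 cm, Ī = 1.6464 cm⁴.
Bottom flange (beyond web): 7.2 × 1.4, A = 10.08 cm², y = 0.7 cm, Ī = 1.6464 cm⁴.
Centroid: ȳ = ΣA·y / ΣA = 5.5 cm.
Transfer each piece to the horizontal axis through the centroid using Ī + A·d² with d = y − 5.5:
  web: d = 0 cm → contributes +88.7333 cm⁴
  top flange (beyond web): d = 4.8 cm → contributes +233.89 cm⁴
  bottom flange (beyond web): d = -4.8 cm → contributes +233.89 cm⁴
Total I = 556.513 cm⁴.

I_xx ≈ 556.5 cm⁴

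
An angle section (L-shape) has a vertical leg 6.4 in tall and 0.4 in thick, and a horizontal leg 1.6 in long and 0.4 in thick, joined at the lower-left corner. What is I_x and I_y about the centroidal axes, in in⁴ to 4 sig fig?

I_x ≈ 12.38 in⁴, I_y ≈ 0.3504 in⁴

Split into non-overlapping primitives; take the origin at the lower-left of the bounding box.
Vertical leg: 0.4 × 6.4, A = 2.56 in², y = 3.2 in, Ī = 8.73813 in⁴.
Horizontal leg (remainder): 1.2 × 0.4, A = 0.48 in², y = 0.2 in, Ī = 0.0064 in⁴.
Centroid: ȳ = ΣA·y / ΣA = 2.72632 in.
Transfer each piece to the centroidal x-axis using Ī + A·d² with d = y − 2.72632:
  vertical leg: d = 0.473684 in → contributes +9.31254 in⁴
  horizontal leg (remainder): d = -2.52632 in → contributes +3.06989 in⁴
Total I = 12.3824 in⁴.
For the y-axis: x̄ = 0.326316 in.
Repeating about the centroidal y-axis gives I_y = 0.350428 in⁴.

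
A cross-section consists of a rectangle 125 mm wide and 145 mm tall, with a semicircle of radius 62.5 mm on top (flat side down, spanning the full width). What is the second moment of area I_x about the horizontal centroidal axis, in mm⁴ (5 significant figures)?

I_x ≈ 7.8383 × 10⁷ mm⁴

Treat the section as a set of non-overlapping primitives; coordinates are from the bounding-box lower-left.
Rectangular body: 125 × 145, A = 18 125 mm², y = 72.5 mm, Ī = 31 756 510 mm⁴.
Semicircular cap: semicircle r = 62.5, A = 6135.923 mm², y = 171.5258 mm, Ī = 1 674 758 mm⁴.
Centroid: ȳ = ΣA·y / ΣA = 97.545 mm.
Transfer each piece to the horizontal centroidal axis using Ī + A·d² with d = y − 97.545:
  rectangular body: d = -25.045 mm → contributes +43 125 454 mm⁴
  semicircular cap: d = 73.98082 mm → contributes +35 257 661 mm⁴
Total I = 78 383 115 mm⁴.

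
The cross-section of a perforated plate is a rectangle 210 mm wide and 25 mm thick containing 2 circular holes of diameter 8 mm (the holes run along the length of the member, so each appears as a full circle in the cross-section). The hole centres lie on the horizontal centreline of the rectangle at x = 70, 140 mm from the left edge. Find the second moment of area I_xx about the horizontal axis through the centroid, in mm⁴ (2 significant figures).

I_xx ≈ 2.7 × 10⁵ mm⁴

Split into non-overlapping primitives; take the origin at the lower-left of the bounding box.
Plate: 210 × 25, A = 5 250 mm², y = 12.5 mm, Ī = 273 438 mm⁴.
Hole 1 (subtracted): ⌀8, A = 50.27 mm², y = 12.5 mm, Ī = 201.1 mm⁴.
Hole 2 (subtracted): ⌀8, A = 50.27 mm², y = 12.5 mm, Ī = 201.1 mm⁴.
By symmetry the centroid is at mid-height, ȳ = 12.5 mm.
All pieces are centred on the horizontal axis through the centroid, so I = ΣĪ (holes subtracted) = 273 035 mm⁴.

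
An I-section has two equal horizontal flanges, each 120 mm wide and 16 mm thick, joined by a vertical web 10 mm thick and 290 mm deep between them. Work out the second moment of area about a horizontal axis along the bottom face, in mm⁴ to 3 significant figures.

I_base ≈ 2.85 × 10⁸ mm⁴

Treat the section as a set of non-overlapping primitives; coordinates are from the bounding-box lower-left.
Bottom flange: 120 × 16, A = 1 920 mm², y = 8 mm, Ī = 40 960 mm⁴.
Web: 10 × 290, A = 2 900 mm², y = 161 mm, Ī = 20 324 167 mm⁴.
Top flange: 120 × 16, A = 1 920 mm², y = 314 mm, Ī = 40 960 mm⁴.
Transfer each piece to the bottom edge using Ī + A·d² with d = y − 0:
  bottom flange: d = 8 mm → contributes +163 840 mm⁴
  web: d = 161 mm → contributes +95 495 067 mm⁴
  top flange: d = 314 mm → contributes +189 345 280 mm⁴
Total I = 285 004 187 mm⁴.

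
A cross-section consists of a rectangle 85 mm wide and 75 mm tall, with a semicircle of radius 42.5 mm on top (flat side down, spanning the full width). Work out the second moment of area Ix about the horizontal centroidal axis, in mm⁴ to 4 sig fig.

Ix ≈ 9.402 × 10⁶ mm⁴

Decompose the section into non-overlapping parts with the origin at the bottom-left of its bounding rectangle.
Rectangular body: 85 × 75, A = 6 375 mm², y = 37.5 mm, Ī = 2 988 281 mm⁴.
Semicircular cap: semicircle r = 42.5, A = 2837.25 mm², y = 93.0376 mm, Ī = 358 086 mm⁴.
Centroid: ȳ = ΣA·y / ΣA = 54.6048 mm.
Transfer each piece to the horizontal centroidal axis using Ī + A·d² with d = y − 54.6048:
  rectangular body: d = -17.1048 mm → contributes +4 853 448 mm⁴
  semicircular cap: d = 38.4327 mm → contributes +4 548 918 mm⁴
Total I = 9 402 366 mm⁴.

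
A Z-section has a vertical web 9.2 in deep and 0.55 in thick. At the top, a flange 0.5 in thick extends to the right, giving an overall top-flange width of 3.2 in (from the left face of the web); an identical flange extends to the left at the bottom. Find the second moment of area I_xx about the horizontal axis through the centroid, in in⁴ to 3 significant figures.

Break the section into simple shapes (no overlaps), measuring from the bottom-left corner of the bounding box.
Web: 0.55 × 9.2, A = 5.06 in², y = 4.6 in, Ī = 35.69 in⁴.
Top flange (beyond web): 2.65 × 0.5, A = 1.325 in², y = 8.95 in, Ī = 0.027604 in⁴.
Bottom flange (beyond web): 2.65 × 0.5, A = 1.325 in², y = 0.25 in, Ī = 0.027604 in⁴.
Centroid: ȳ = ΣA·y / ΣA = 4.6 in.
Transfer each piece to the horizontal axis through the centroid using Ī + A·d² with d = y − 4.6:
  web: d = 0 in → contributes +35.69 in⁴
  top flange (beyond web): d = 4.35 in → contributes +25.1 in⁴
  bottom flange (beyond web): d = -4.35 in → contributes +25.1 in⁴
Total I = 85.89 in⁴.

I_xx ≈ 85.9 in⁴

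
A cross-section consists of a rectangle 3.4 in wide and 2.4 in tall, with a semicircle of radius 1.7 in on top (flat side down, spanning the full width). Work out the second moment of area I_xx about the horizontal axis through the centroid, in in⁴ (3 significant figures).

I_xx ≈ 15.6 in⁴

Split into non-overlapping primitives; take the origin at the lower-left of the bounding box.
Rectangular body: 3.4 × 2.4, A = 8.16 in², y = 1.2 in, Ī = 3.9168 in⁴.
Semicircular cap: semicircle r = 1.7, A = 4.5396 in², y = 3.1215 in, Ī = 0.9167 in⁴.
Centroid: ȳ = ΣA·y / ΣA = 1.8869 in.
Transfer each piece to the horizontal axis through the centroid using Ī + A·d² with d = y − 1.8869:
  rectangular body: d = -0.68686 in → contributes +7.7665 in⁴
  semicircular cap: d = 1.2346 in → contributes +7.8366 in⁴
Total I = 15.603 in⁴.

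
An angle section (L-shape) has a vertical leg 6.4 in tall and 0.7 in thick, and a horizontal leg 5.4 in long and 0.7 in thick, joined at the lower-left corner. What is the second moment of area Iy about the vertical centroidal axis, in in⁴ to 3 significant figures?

Iy ≈ 20.1 in⁴

Decompose the section into non-overlapping parts with the origin at the bottom-left of its bounding rectangle.
Vertical leg: 0.7 × 6.4, A = 4.48 in², x = 0.35 in, Ī = 0.18293 in⁴.
Horizontal leg (remainder): 4.7 × 0.7, A = 3.29 in², x = 3.05 in, Ī = 6.0563 in⁴.
Centroid: x̄ = ΣA·x / ΣA = 1.4932 in.
Transfer each piece to the vertical centroidal axis using Ī + A·d² with d = x − 1.4932:
  vertical leg: d = -1.1432 in → contributes +6.0383 in⁴
  horizontal leg (remainder): d = 1.5568 in → contributes +14.03 in⁴
Total I = 20.068 in⁴.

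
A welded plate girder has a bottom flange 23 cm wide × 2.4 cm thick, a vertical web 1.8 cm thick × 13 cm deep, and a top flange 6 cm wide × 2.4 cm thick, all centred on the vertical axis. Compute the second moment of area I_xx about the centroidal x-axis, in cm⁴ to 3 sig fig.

I_xx ≈ 3430 cm⁴

Treat the section as a set of non-overlapping primitives; coordinates are from the bounding-box lower-left.
Bottom plate: 23 × 2.4, A = 55.2 cm², y = 1.2 cm, Ī = 26.496 cm⁴.
Web plate: 1.8 × 13, A = 23.4 cm², y = 8.9 cm, Ī = 329.55 cm⁴.
Top plate: 6 × 2.4, A = 14.4 cm², y = 16.6 cm, Ī = 6.912 cm⁴.
Centroid: ȳ = ΣA·y / ΣA = 5.5219 cm.
Transfer each piece to the centroidal x-axis using Ī + A·d² with d = y − 5.5219:
  bottom plate: d = -4.3219 cm → contributes +1057.6 cm⁴
  web plate: d = 3.3781 cm → contributes +596.57 cm⁴
  top plate: d = 11.078 cm → contributes +1774.1 cm⁴
Total I = 3428.3 cm⁴.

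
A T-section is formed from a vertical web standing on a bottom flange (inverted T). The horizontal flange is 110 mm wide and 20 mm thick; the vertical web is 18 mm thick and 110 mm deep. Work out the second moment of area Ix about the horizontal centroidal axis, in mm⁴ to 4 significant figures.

Ix ≈ 6.473 × 10⁶ mm⁴

Treat the section as a set of non-overlapping primitives; coordinates are from the bounding-box lower-left.
Flange: 110 × 20, A = 2 200 mm², y = 10 mm, Ī = 73333.3 mm⁴.
Web: 18 × 110, A = 1 980 mm², y = 75 mm, Ī = 1 996 500 mm⁴.
Centroid: ȳ = ΣA·y / ΣA = 40.7895 mm.
Transfer each piece to the horizontal centroidal axis using Ī + A·d² with d = y − 40.7895:
  flange: d = -30.7895 mm → contributes +2 158 915 mm⁴
  web: d = 34.2105 mm → contributes +4 313 813 mm⁴
Total I = 6 472 728 mm⁴.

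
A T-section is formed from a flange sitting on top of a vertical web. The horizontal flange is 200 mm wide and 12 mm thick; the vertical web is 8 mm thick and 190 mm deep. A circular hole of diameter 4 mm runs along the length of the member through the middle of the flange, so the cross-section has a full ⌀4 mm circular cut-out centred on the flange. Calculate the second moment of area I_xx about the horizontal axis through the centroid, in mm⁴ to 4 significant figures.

I_xx ≈ 1.408 × 10⁷ mm⁴

Break the section into simple shapes (no overlaps), measuring from the bottom-left corner of the bounding box.
Flange: 200 × 12, A = 2 400 mm², y = 196 mm, Ī = 28 800 mm⁴.
Web: 8 × 190, A = 1 520 mm², y = 95 mm, Ī = 4 572 667 mm⁴.
Hole (subtracted): ⌀4, A = 12.5664 mm², y = 196 mm, Ī = 12.5664 mm⁴.
Centroid: ȳ = ΣA·y / ΣA = 156.711 mm.
Transfer each piece to the horizontal axis through the centroid using Ī + A·d² with d = y − 156.711:
  flange: d = 39.2892 mm → contributes +3 733 542 mm⁴
  web: d = -61.7108 mm → contributes +10 361 163 mm⁴
  hole: d = 39.2892 mm → contributes −19410.5 mm⁴
Total I = 14 075 294 mm⁴.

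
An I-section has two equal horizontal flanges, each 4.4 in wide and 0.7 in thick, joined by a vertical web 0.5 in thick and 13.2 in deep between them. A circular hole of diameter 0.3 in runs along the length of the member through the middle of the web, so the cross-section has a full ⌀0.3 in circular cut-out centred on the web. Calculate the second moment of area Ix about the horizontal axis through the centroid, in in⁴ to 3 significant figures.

Decompose the section into non-overlapping parts with the origin at the bottom-left of its bounding rectangle.
Bottom flange: 4.4 × 0.7, A = 3.08 in², y = 0.35 in, Ī = 0.12577 in⁴.
Web: 0.5 × 13.2, A = 6.6 in², y = 7.3 in, Ī = 95.832 in⁴.
Top flange: 4.4 × 0.7, A = 3.08 in², y = 14.25 in, Ī = 0.12577 in⁴.
Hole (subtracted): ⌀0.3, A = 0.070686 in², y = 7.3 in, Ī = 0.00039761 in⁴.
By symmetry the centroid is at mid-height, ȳ = 7.3 in.
Transfer each piece to the horizontal axis through the centroid using Ī + A·d² with d = y − 7.3:
  bottom flange: d = -6.95 in → contributes +148.9 in⁴
  web: d = 0 in → contributes +95.832 in⁴
  top flange: d = 6.95 in → contributes +148.9 in⁴
  hole: d = 0 in → contributes −0.00039761 in⁴
Total I = 393.63 in⁴.

Ix ≈ 394 in⁴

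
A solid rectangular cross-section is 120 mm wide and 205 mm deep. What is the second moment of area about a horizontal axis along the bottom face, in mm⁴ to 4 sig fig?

I_base ≈ 3.446 × 10⁸ mm⁴

The section: 120 × 205, A = 24 600 mm², y = 102.5 mm, Ī = 86 151 250 mm⁴.
Transfer it to a horizontal axis along the bottom face using Ī + A·d² with d = y − 0:
  the section: d = 102.5 mm → contributes +344 605 000 mm⁴
Total I = 344 605 000 mm⁴.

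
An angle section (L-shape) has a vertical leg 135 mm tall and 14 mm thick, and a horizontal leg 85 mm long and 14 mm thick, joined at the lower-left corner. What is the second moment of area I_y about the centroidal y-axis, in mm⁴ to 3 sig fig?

Treat the section as a set of non-overlapping primitives; coordinates are from the bounding-box lower-left.
Vertical leg: 14 × 135, A = 1 890 mm², x = 7 mm, Ī = 30 870 mm⁴.
Horizontal leg (remainder): 71 × 14, A = 994 mm², x = 49.5 mm, Ī = 417 563 mm⁴.
Centroid: x̄ = ΣA·x / ΣA = 21.648 mm.
Transfer each piece to the centroidal y-axis using Ī + A·d² with d = x − 21.648:
  vertical leg: d = -14.648 mm → contributes +436 399 mm⁴
  horizontal leg (remainder): d = 27.852 mm → contributes +1 188 639 mm⁴
Total I = 1 625 038 mm⁴.

I_y ≈ 1.63 × 10⁶ mm⁴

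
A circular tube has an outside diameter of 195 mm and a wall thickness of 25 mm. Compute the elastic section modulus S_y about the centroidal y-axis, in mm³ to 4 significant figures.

Break the section into simple shapes (no overlaps), measuring from the bottom-left corner of the bounding box.
Outer circle: ⌀195, A = 29864.8 mm², x = 97.5 mm, Ī = 70 975 481 mm⁴.
Bore (subtracted): ⌀145, A = 16 513 mm², x = 97.5 mm, Ī = 21 699 109 mm⁴.
By symmetry the centroid is at mid-width, x̄ = 97.5 mm.
All pieces are centred on the centroidal y-axis, so I = ΣĪ (holes subtracted) = 49 276 372 mm⁴.
Extreme fibre distance c = 97.5 mm; S = I/c = 505 399 mm³.

S_y ≈ 5.054 × 10⁵ mm³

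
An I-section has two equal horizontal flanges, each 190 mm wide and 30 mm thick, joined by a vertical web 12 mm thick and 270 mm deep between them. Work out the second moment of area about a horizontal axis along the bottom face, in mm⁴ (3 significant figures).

I_base ≈ 6.76 × 10⁸ mm⁴

Decompose the section into non-overlapping parts with the origin at the bottom-left of its bounding rectangle.
Bottom flange: 190 × 30, A = 5 700 mm², y = 15 mm, Ī = 427 500 mm⁴.
Web: 12 × 270, A = 3 240 mm², y = 165 mm, Ī = 19 683 000 mm⁴.
Top flange: 190 × 30, A = 5 700 mm², y = 315 mm, Ī = 427 500 mm⁴.
Transfer each piece to the base of the section using Ī + A·d² with d = y − 0:
  bottom flange: d = 15 mm → contributes +1 710 000 mm⁴
  web: d = 165 mm → contributes +107 892 000 mm⁴
  top flange: d = 315 mm → contributes +566 010 000 mm⁴
Total I = 675 612 000 mm⁴.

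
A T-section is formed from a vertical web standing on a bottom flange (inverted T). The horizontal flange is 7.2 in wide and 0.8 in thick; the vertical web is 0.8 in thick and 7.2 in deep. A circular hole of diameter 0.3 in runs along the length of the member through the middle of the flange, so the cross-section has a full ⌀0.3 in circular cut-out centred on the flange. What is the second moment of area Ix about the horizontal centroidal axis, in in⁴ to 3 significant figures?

Split into non-overlapping primitives; take the origin at the lower-left of the bounding box.
Flange: 7.2 × 0.8, A = 5.76 in², y = 0.4 in, Ī = 0.3072 in⁴.
Web: 0.8 × 7.2, A = 5.76 in², y = 4.4 in, Ī = 24.883 in⁴.
Hole (subtracted): ⌀0.3, A = 0.070686 in², y = 0.4 in, Ī = 0.00039761 in⁴.
Centroid: ȳ = ΣA·y / ΣA = 2.4123 in.
Transfer each piece to the horizontal centroidal axis using Ī + A·d² with d = y − 2.4123:
  flange: d = -2.0123 in → contributes +23.633 in⁴
  web: d = 1.9877 in → contributes +47.64 in⁴
  hole: d = -2.0123 in → contributes −0.28664 in⁴
Total I = 70.986 in⁴.

Ix ≈ 71.0 in⁴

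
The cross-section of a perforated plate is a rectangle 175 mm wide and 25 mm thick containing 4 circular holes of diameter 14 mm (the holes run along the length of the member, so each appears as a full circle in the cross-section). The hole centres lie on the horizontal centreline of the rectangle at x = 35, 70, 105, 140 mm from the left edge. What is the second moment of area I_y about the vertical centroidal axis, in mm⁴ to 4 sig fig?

I_y ≈ 1.021 × 10⁷ mm⁴

Treat the section as a set of non-overlapping primitives; coordinates are from the bounding-box lower-left.
Plate: 175 × 25, A = 4 375 mm², x = 87.5 mm, Ī = 11 165 365 mm⁴.
Hole 1 (subtracted): ⌀14, A = 153.938 mm², x = 35 mm, Ī = 1885.74 mm⁴.
Hole 2 (subtracted): ⌀14, A = 153.938 mm², x = 70 mm, Ī = 1885.74 mm⁴.
Hole 3 (subtracted): ⌀14, A = 153.938 mm², x = 105 mm, Ī = 1885.74 mm⁴.
Hole 4 (subtracted): ⌀14, A = 153.938 mm², x = 140 mm, Ī = 1885.74 mm⁴.
By symmetry the centroid is at mid-width, x̄ = 87.5 mm.
Transfer each piece to the vertical centroidal axis using Ī + A·d² with d = x − 87.5:
  plate: d = 0 mm → contributes +11 165 365 mm⁴
  hole 1: d = -52.5 mm → contributes −426 177 mm⁴
  hole 2: d = -17.5 mm → contributes −49029.3 mm⁴
  hole 3: d = 17.5 mm → contributes −49029.3 mm⁴
  hole 4: d = 52.5 mm → contributes −426 177 mm⁴
Total I = 10 214 951 mm⁴.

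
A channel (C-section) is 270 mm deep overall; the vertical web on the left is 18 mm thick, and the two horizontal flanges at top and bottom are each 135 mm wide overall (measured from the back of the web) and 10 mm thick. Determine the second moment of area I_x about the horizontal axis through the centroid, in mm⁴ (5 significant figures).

Decompose the section into non-overlapping parts with the origin at the bottom-left of its bounding rectangle.
Web: 18 × 270, A = 4 860 mm², y = 135 mm, Ī = 29 524 500 mm⁴.
Top flange (beyond web): 117 × 10, A = 1 170 mm², y = 265 mm, Ī = 9 750 mm⁴.
Bottom flange (beyond web): 117 × 10, A = 1 170 mm², y = 5 mm, Ī = 9 750 mm⁴.
By symmetry the centroid is at mid-height, ȳ = 135 mm.
Transfer each piece to the horizontal axis through the centroid using Ī + A·d² with d = y − 135:
  web: d = 0 mm → contributes +29 524 500 mm⁴
  top flange (beyond web): d = 130 mm → contributes +19 782 750 mm⁴
  bottom flange (beyond web): d = -130 mm → contributes +19 782 750 mm⁴
Total I = 69 090 000 mm⁴.

I_x ≈ 6.9090 × 10⁷ mm⁴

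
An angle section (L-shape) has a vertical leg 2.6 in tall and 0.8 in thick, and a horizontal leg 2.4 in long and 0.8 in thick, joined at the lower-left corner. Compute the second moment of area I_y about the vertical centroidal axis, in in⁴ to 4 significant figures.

Treat the section as a set of non-overlapping primitives; coordinates are from the bounding-box lower-left.
Vertical leg: 0.8 × 2.6, A = 2.08 in², x = 0.4 in, Ī = 0.110933 in⁴.
Horizontal leg (remainder): 1.6 × 0.8, A = 1.28 in², x = 1.6 in, Ī = 0.273067 in⁴.
Centroid: x̄ = ΣA·x / ΣA = 0.857143 in.
Transfer each piece to the vertical centroidal axis using Ī + A·d² with d = x − 0.857143:
  vertical leg: d = -0.457143 in → contributes +0.545611 in⁴
  horizontal leg (remainder): d = 0.742857 in → contributes +0.979418 in⁴
Total I = 1.52503 in⁴.

I_y ≈ 1.525 in⁴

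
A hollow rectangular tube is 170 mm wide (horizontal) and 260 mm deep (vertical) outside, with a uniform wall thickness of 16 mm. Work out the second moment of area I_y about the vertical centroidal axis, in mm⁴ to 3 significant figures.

I_y ≈ 5.65 × 10⁷ mm⁴

Split into non-overlapping primitives; take the origin at the lower-left of the bounding box.
Outer rectangle: 170 × 260, A = 44 200 mm², x = 85 mm, Ī = 106 448 333 mm⁴.
Inner void (subtracted): 138 × 228, A = 31 464 mm², x = 85 mm, Ī = 49 933 368 mm⁴.
By symmetry the centroid is at mid-width, x̄ = 85 mm.
All pieces are centred on the vertical centroidal axis, so I = ΣĪ (holes subtracted) = 56 514 965 mm⁴.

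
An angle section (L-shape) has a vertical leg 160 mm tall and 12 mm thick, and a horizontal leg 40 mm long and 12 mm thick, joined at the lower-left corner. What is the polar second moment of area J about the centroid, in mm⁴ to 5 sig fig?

J ≈ 5.8253 × 10⁶ mm⁴

Decompose the section into non-overlapping parts with the origin at the bottom-left of its bounding rectangle.
Vertical leg: 12 × 160, A = 1 920 mm², y = 80 mm, Ī = 4 096 000 mm⁴.
Horizontal leg (remainder): 28 × 12, A = 336 mm², y = 6 mm, Ī = 4 032 mm⁴.
Centroid: ȳ = ΣA·y / ΣA = 68.97872 mm.
Transfer each piece to the centroidal x-axis using Ī + A·d² with d = y − 68.97872:
  vertical leg: d = 11.02128 mm → contributes +4 329 220 mm⁴
  horizontal leg (remainder): d = -62.97872 mm → contributes +1 336 715 mm⁴
Total I = 5 665 935 mm⁴.
For the y-axis: x̄ = 8.978723 mm.
Repeating about the centroidal y-axis gives I_y = 159 375 mm⁴.
Polar second moment: J = I_x + I_y = 5 825 310 mm⁴.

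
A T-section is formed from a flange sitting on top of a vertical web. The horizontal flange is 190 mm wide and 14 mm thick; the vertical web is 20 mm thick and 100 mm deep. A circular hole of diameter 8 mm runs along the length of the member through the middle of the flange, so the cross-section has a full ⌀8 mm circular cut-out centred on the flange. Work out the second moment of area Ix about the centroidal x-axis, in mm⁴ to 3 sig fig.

Break the section into simple shapes (no overlaps), measuring from the bottom-left corner of the bounding box.
Flange: 190 × 14, A = 2 660 mm², y = 107 mm, Ī = 43 447 mm⁴.
Web: 20 × 100, A = 2 000 mm², y = 50 mm, Ī = 1 666 667 mm⁴.
Hole (subtracted): ⌀8, A = 50.265 mm², y = 107 mm, Ī = 201.06 mm⁴.
Centroid: ȳ = ΣA·y / ΣA = 82.27 mm.
Transfer each piece to the centroidal x-axis using Ī + A·d² with d = y − 82.27:
  flange: d = 24.73 mm → contributes +1 670 267 mm⁴
  web: d = -32.27 mm → contributes +3 749 337 mm⁴
  hole: d = 24.73 mm → contributes −30 943 mm⁴
Total I = 5 388 661 mm⁴.

Ix ≈ 5.39 × 10⁶ mm⁴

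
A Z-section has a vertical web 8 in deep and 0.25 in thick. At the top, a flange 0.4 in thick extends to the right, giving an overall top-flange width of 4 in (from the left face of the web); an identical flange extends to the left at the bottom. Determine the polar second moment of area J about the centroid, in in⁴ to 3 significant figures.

J ≈ 69.6 in⁴

Decompose the section into non-overlapping parts with the origin at the bottom-left of its bounding rectangle.
Web: 0.25 × 8, A = 2 in², y = 4 in, Ī = 10.667 in⁴.
Top flange (beyond web): 3.75 × 0.4, A = 1.5 in², y = 7.8 in, Ī = 0.02 in⁴.
Bottom flange (beyond web): 3.75 × 0.4, A = 1.5 in², y = 0.2 in, Ī = 0.02 in⁴.
Centroid: ȳ = ΣA·y / ΣA = 4 in.
Transfer each piece to the centroidal x-axis using Ī + A·d² with d = y − 4:
  web: d = 0 in → contributes +10.667 in⁴
  top flange (beyond web): d = 3.8 in → contributes +21.68 in⁴
  bottom flange (beyond web): d = -3.8 in → contributes +21.68 in⁴
Total I = 54.027 in⁴.
For the y-axis: x̄ = 3.875 in.
Repeating about the centroidal y-axis gives I_y = 15.526 in⁴.
Polar second moment: J = I_x + I_y = 69.553 in⁴.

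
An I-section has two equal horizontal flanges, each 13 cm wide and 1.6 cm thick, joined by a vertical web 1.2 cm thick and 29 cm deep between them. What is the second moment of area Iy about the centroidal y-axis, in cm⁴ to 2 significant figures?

Treat the section as a set of non-overlapping primitives; coordinates are from the bounding-box lower-left.
Bottom flange: 13 × 1.6, A = 20.8 cm², x = 6.5 cm, Ī = 292.9 cm⁴.
Web: 1.2 × 29, A = 34.8 cm², x = 6.5 cm, Ī = 4.176 cm⁴.
Top flange: 13 × 1.6, A = 20.8 cm², x = 6.5 cm, Ī = 292.9 cm⁴.
By symmetry the centroid is at mid-width, x̄ = 6.5 cm.
All pieces are centred on the centroidal y-axis, so I = ΣĪ = 590 cm⁴.

Iy ≈ 590 cm⁴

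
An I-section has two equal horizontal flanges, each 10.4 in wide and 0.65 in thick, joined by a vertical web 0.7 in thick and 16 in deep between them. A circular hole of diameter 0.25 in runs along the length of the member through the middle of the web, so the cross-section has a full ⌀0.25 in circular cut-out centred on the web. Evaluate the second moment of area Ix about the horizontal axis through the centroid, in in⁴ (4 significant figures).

Break the section into simple shapes (no overlaps), measuring from the bottom-left corner of the bounding box.
Bottom flange: 10.4 × 0.65, A = 6.76 in², y = 0.325 in, Ī = 0.238008 in⁴.
Web: 0.7 × 16, A = 11.2 in², y = 8.65 in, Ī = 238.933 in⁴.
Top flange: 10.4 × 0.65, A = 6.76 in², y = 16.975 in, Ī = 0.238008 in⁴.
Hole (subtracted): ⌀0.25, A = 0.0490874 in², y = 8.65 in, Ī = 0.000191748 in⁴.
By symmetry the centroid is at mid-height, ȳ = 8.65 in.
Transfer each piece to the horizontal axis through the centroid using Ī + A·d² with d = y − 8.65:
  bottom flange: d = -8.325 in → contributes +468.744 in⁴
  web: d = 0 in → contributes +238.933 in⁴
  top flange: d = 8.325 in → contributes +468.744 in⁴
  hole: d = 0 in → contributes −0.000191748 in⁴
Total I = 1176.42 in⁴.

Ix ≈ 1176 in⁴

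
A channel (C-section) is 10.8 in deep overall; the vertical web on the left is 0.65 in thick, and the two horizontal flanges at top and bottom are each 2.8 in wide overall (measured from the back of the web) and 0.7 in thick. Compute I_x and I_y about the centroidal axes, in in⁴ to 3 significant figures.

Break the section into simple shapes (no overlaps), measuring from the bottom-left corner of the bounding box.
Web: 0.65 × 10.8, A = 7.02 in², y = 5.4 in, Ī = 68.234 in⁴.
Top flange (beyond web): 2.15 × 0.7, A = 1.505 in², y = 10.45 in, Ī = 0.061454 in⁴.
Bottom flange (beyond web): 2.15 × 0.7, A = 1.505 in², y = 0.35 in, Ī = 0.061454 in⁴.
By symmetry the centroid is at mid-height, ȳ = 5.4 in.
Transfer each piece to the centroidal x-axis using Ī + A·d² with d = y − 5.4:
  web: d = 0 in → contributes +68.234 in⁴
  top flange (beyond web): d = 5.05 in → contributes +38.443 in⁴
  bottom flange (beyond web): d = -5.05 in → contributes +38.443 in⁴
Total I = 145.12 in⁴.
For the y-axis: x̄ = 0.74514 in.
Repeating about the centroidal y-axis gives I_y = 5.5358 in⁴.

I_x ≈ 145 in⁴, I_y ≈ 5.54 in⁴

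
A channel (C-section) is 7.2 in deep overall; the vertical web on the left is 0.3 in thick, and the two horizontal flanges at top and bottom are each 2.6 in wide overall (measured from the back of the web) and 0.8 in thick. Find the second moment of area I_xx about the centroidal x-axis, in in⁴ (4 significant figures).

Split into non-overlapping primitives; take the origin at the lower-left of the bounding box.
Web: 0.3 × 7.2, A = 2.16 in², y = 3.6 in, Ī = 9.3312 in⁴.
Top flange (beyond web): 2.3 × 0.8, A = 1.84 in², y = 6.8 in, Ī = 0.0981333 in⁴.
Bottom flange (beyond web): 2.3 × 0.8, A = 1.84 in², y = 0.4 in, Ī = 0.0981333 in⁴.
By symmetry the centroid is at mid-height, ȳ = 3.6 in.
Transfer each piece to the centroidal x-axis using Ī + A·d² with d = y − 3.6:
  web: d = 0 in → contributes +9.3312 in⁴
  top flange (beyond web): d = 3.2 in → contributes +18.9397 in⁴
  bottom flange (beyond web): d = -3.2 in → contributes +18.9397 in⁴
Total I = 47.2107 in⁴.

I_xx ≈ 47.21 in⁴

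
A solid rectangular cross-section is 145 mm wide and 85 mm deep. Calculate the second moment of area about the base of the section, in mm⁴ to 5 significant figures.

I_base ≈ 2.9683 × 10⁷ mm⁴

The section: 145 × 85, A = 12 325 mm², y = 42.5 mm, Ī = 7 420 677 mm⁴.
Transfer it to a horizontal axis along the bottom face using Ī + A·d² with d = y − 0:
  the section: d = 42.5 mm → contributes +29 682 708 mm⁴
Total I = 29 682 708 mm⁴.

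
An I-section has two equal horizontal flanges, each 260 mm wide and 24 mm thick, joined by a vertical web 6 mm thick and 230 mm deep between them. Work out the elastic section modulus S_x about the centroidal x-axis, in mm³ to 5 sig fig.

S_x ≈ 1.4962 × 10⁶ mm³

Treat the section as a set of non-overlapping primitives; coordinates are from the bounding-box lower-left.
Bottom flange: 260 × 24, A = 6 240 mm², y = 12 mm, Ī = 299 520 mm⁴.
Web: 6 × 230, A = 1 380 mm², y = 139 mm, Ī = 6 083 500 mm⁴.
Top flange: 260 × 24, A = 6 240 mm², y = 266 mm, Ī = 299 520 mm⁴.
By symmetry the centroid is at mid-height, ȳ = 139 mm.
Transfer each piece to the centroidal x-axis using Ī + A·d² with d = y − 139:
  bottom flange: d = -127 mm → contributes +100 944 480 mm⁴
  web: d = 0 mm → contributes +6 083 500 mm⁴
  top flange: d = 127 mm → contributes +100 944 480 mm⁴
Total I = 207 972 460 mm⁴.
Extreme fibre distance c = 139 mm; S = I/c = 1 496 205 mm³.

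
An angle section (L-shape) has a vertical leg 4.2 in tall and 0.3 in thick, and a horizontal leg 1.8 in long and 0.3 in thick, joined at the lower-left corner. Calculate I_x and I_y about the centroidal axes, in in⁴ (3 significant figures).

I_x ≈ 3.12 in⁴, I_y ≈ 0.362 in⁴

Treat the section as a set of non-overlapping primitives; coordinates are from the bounding-box lower-left.
Vertical leg: 0.3 × 4.2, A = 1.26 in², y = 2.1 in, Ī = 1.8522 in⁴.
Horizontal leg (remainder): 1.5 × 0.3, A = 0.45 in², y = 0.15 in, Ī = 0.003375 in⁴.
Centroid: ȳ = ΣA·y / ΣA = 1.5868 in.
Transfer each piece to the centroidal x-axis using Ī + A·d² with d = y − 1.5868:
  vertical leg: d = 0.51316 in → contributes +2.184 in⁴
  horizontal leg (remainder): d = -1.4368 in → contributes +0.93241 in⁴
Total I = 3.1164 in⁴.
For the y-axis: x̄ = 0.38684 in.
Repeating about the centroidal y-axis gives I_y = 0.3624 in⁴.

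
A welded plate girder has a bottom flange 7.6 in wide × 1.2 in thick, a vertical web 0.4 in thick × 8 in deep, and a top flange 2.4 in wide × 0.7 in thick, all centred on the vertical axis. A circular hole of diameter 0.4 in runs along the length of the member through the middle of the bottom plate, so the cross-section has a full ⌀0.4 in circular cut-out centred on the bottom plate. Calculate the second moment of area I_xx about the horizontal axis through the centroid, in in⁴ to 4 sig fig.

I_xx ≈ 156.7 in⁴

Treat the section as a set of non-overlapping primitives; coordinates are from the bounding-box lower-left.
Bottom plate: 7.6 × 1.2, A = 9.12 in², y = 0.6 in, Ī = 1.0944 in⁴.
Web plate: 0.4 × 8, A = 3.2 in², y = 5.2 in, Ī = 17.0667 in⁴.
Top plate: 2.4 × 0.7, A = 1.68 in², y = 9.55 in, Ī = 0.0686 in⁴.
Hole (subtracted): ⌀0.4, A = 0.125664 in², y = 0.6 in, Ī = 0.00125664 in⁴.
Centroid: ȳ = ΣA·y / ΣA = 2.74468 in.
Transfer each piece to the horizontal axis through the centroid using Ī + A·d² with d = y − 2.74468:
  bottom plate: d = -2.14468 in → contributes +43.0432 in⁴
  web plate: d = 2.45532 in → contributes +36.3582 in⁴
  top plate: d = 6.80532 in → contributes +77.8734 in⁴
  hole: d = -2.14468 in → contributes −0.579266 in⁴
Total I = 156.696 in⁴.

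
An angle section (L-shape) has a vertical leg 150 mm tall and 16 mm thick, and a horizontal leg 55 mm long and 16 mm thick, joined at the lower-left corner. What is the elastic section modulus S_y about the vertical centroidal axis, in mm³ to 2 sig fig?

Break the section into simple shapes (no overlaps), measuring from the bottom-left corner of the bounding box.
Vertical leg: 16 × 150, A = 2 400 mm², x = 8 mm, Ī = 51 200 mm⁴.
Horizontal leg (remainder): 39 × 16, A = 624 mm², x = 35.5 mm, Ī = 79 092 mm⁴.
Centroid: x̄ = ΣA·x / ΣA = 13.67 mm.
Transfer each piece to the vertical centroidal axis using Ī + A·d² with d = x − 13.67:
  vertical leg: d = -5.675 mm → contributes +128 483 mm⁴
  horizontal leg (remainder): d = 21.83 mm → contributes +376 333 mm⁴
Total I = 504 816 mm⁴.
Extreme fibre distance c = 41.33 mm; S = I/c = 12 216 mm³.

S_y ≈ 1.2 × 10⁴ mm³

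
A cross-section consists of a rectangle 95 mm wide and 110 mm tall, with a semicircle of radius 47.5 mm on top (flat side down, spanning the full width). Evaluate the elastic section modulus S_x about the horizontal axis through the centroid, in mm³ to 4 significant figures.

S_x ≈ 3.121 × 10⁵ mm³

Treat the section as a set of non-overlapping primitives; coordinates are from the bounding-box lower-left.
Rectangular body: 95 × 110, A = 10 450 mm², y = 55 mm, Ī = 10 537 083 mm⁴.
Semicircular cap: semicircle r = 47.5, A = 3544.11 mm², y = 130.16 mm, Ī = 558 736 mm⁴.
Centroid: ȳ = ΣA·y / ΣA = 74.0347 mm.
Transfer each piece to the horizontal axis through the centroid using Ī + A·d² with d = y − 74.0347:
  rectangular body: d = -19.0347 mm → contributes +14 323 332 mm⁴
  semicircular cap: d = 56.1249 mm → contributes +11 722 699 mm⁴
Total I = 26 046 031 mm⁴.
Extreme fibre distance c = 83.4653 mm; S = I/c = 312 058 mm³.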